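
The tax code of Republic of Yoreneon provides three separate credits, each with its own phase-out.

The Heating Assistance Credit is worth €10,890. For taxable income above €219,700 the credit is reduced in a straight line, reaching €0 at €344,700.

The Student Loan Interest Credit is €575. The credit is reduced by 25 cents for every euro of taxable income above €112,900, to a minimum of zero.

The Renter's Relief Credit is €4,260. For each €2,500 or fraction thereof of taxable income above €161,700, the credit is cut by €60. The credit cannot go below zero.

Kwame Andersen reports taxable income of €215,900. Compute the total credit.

€13,830

Heating Assistance Credit: €215,900 is at or below the €219,700 threshold, so the full €10,890 applies.
Student Loan Interest Credit: 25% of the €103,000 excess over €112,900 is €25,750 ≥ base, so the credit is €0.
Renter's Relief Credit: income exceeds €161,700 by €54,200, which is 22 full-or-partial €2,500 increments; reduction = 22 × €60 = €1,320, leaving €2,940.
Total: €10,890 + €0 + €2,940 = €13,830.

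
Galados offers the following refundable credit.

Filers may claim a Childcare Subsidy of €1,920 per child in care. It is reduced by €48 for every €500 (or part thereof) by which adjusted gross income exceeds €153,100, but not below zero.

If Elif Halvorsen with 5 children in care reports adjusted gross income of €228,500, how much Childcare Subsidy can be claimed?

€2,352

Childcare Subsidy: base = 5 × €1,920 = €9,600. income exceeds €153,100 by €75,400, which is 151 full-or-partial €500 increments; reduction = 151 × €48 = €7,248, leaving €2,352.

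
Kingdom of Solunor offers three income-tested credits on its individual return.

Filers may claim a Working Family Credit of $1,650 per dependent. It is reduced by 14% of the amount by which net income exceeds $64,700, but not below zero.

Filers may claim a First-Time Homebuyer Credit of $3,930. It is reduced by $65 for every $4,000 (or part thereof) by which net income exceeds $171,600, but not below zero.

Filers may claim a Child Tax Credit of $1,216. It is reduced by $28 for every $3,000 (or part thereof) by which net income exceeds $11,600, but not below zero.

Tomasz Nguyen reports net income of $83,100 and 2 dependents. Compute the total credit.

Working Family Credit: base = 2 × $1,650 = $3,300. 14% of the $18,400 excess over $64,700 is $2,576; credit = $3,300 − $2,576 = $724.
First-Time Homebuyer Credit: $83,100 is at or below the $171,600 threshold, so the full $3,930 applies.
Child Tax Credit: income exceeds $11,600 by $71,500, which is 24 full-or-partial $3,000 increments; reduction = 24 × $28 = $672, leaving $544.
Total: $724 + $3,930 + $544 = $5,198.

$5,198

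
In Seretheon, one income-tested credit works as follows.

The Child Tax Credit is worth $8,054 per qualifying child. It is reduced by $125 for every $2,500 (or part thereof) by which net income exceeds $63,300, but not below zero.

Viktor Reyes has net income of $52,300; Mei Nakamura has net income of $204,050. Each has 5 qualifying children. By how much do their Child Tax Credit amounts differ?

Viktor ($52,300): Child Tax Credit: base = 5 × $8,054 = $40,270. $52,300 is at or below the $63,300 threshold, so the full $40,270 applies.
Mei ($204,050): Child Tax Credit: base = 5 × $8,054 = $40,270. income exceeds $63,300 by $140,750, which is 57 full-or-partial $2,500 increments; reduction = 57 × $125 = $7,125, leaving $33,145.
Difference: |$40,270 − $33,145| = $7,125.

$7,125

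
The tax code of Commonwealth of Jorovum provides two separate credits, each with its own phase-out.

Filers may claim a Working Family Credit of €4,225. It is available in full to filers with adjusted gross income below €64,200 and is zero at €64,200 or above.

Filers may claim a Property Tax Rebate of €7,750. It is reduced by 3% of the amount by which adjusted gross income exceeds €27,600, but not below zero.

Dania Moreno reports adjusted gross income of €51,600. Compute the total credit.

Working Family Credit: €51,600 is below the €64,200 cutoff, so the full €4,225 applies.
Property Tax Rebate: 3% of the €24,000 excess over €27,600 is €720; credit = €7,750 − €720 = €7,030.
Total: €4,225 + €7,030 = €11,255.

€11,255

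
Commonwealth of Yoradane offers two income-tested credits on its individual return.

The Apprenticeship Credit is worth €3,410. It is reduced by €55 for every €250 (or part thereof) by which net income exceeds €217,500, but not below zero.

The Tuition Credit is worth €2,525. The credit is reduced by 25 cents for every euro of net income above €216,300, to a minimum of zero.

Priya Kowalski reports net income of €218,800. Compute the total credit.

€4,980

Apprenticeship Credit: income exceeds €217,500 by €1,300, which is 6 full-or-partial €250 increments; reduction = 6 × €55 = €330, leaving €3,080.
Tuition Credit: 25% of the €2,500 excess over €216,300 is €625; credit = €2,525 − €625 = €1,900.
Total: €3,080 + €1,900 = €4,980.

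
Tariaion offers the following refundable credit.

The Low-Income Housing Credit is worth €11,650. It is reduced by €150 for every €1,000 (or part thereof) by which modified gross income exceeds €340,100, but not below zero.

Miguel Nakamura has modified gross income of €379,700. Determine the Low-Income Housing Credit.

€5,650

Low-Income Housing Credit: income exceeds €340,100 by €39,600, which is 40 full-or-partial €1,000 increments; reduction = 40 × €150 = €6,000, leaving €5,650.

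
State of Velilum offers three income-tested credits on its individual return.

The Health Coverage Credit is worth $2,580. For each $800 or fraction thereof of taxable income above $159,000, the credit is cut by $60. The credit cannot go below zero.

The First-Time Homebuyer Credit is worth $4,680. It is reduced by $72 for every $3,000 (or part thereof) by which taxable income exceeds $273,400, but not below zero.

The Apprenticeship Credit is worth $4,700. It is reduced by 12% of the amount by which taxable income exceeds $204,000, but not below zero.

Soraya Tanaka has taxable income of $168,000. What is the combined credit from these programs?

Health Coverage Credit: income exceeds $159,000 by $9,000, which is 12 full-or-partial $800 increments; reduction = 12 × $60 = $720, leaving $1,860.
First-Time Homebuyer Credit: $168,000 is at or below the $273,400 threshold, so the full $4,680 applies.
Apprenticeship Credit: $168,000 is at or below the $204,000 threshold, so the full $4,700 applies.
Total: $1,860 + $4,680 + $4,700 = $11,240.

$11,240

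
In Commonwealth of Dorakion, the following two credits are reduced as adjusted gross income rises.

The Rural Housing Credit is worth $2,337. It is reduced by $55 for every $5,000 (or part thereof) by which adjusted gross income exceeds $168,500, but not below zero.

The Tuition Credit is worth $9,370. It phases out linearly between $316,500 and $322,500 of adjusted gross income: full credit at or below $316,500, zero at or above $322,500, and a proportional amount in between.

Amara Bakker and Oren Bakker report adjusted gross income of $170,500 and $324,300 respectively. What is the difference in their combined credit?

Amara ($170,500): Rural Housing Credit: income exceeds $168,500 by $2,000, which is 1 full-or-partial $5,000 increment; reduction = 1 × $55 = $55, leaving $2,282. Tuition Credit: $170,500 is at or below the $316,500 threshold, so the full $9,370 applies. total $2,282 + $9,370 = $11,652
Oren ($324,300): Rural Housing Credit: income exceeds $168,500 by $155,800, which is 32 full-or-partial $5,000 increments; reduction = 32 × $55 = $1,760, leaving $577. Tuition Credit: $324,300 is at or above $322,500, so the credit is $0. total $577 + $0 = $577
Difference: |$11,652 − $577| = $11,075.

$11,075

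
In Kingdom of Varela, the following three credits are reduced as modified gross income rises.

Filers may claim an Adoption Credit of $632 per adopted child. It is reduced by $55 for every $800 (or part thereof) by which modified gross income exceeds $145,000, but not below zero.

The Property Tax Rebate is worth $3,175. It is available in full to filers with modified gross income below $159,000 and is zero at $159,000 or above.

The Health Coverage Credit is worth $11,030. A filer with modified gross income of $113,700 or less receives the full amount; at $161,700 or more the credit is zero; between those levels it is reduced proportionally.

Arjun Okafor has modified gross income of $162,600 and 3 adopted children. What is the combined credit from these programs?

$686

Adoption Credit: base = 3 × $632 = $1,896. income exceeds $145,000 by $17,600, which is 22 full-or-partial $800 increments; reduction = 22 × $55 = $1,210, leaving $686.
Property Tax Rebate: $162,600 meets or exceeds the $159,000 cutoff, so the credit is $0.
Health Coverage Credit: $162,600 is at or above $161,700, so the credit is $0.
Total: $686 + $0 + $0 = $686.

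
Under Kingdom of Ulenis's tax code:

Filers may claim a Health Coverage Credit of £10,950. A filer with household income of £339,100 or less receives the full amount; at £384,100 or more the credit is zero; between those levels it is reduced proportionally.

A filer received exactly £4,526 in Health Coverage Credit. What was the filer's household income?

£4,526 is 4,526/10,950 of the full £10,950, so 6,424/10,950 of the £45,000 range has been used: income = £339,100 + £45,000 × 6,424/10,950 = £365,500.

£365,500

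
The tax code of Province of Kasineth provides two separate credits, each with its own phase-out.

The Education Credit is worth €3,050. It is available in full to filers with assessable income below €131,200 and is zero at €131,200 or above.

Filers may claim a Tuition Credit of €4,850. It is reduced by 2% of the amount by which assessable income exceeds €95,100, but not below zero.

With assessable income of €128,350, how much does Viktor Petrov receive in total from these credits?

€7,235

Education Credit: €128,350 is below the €131,200 cutoff, so the full €3,050 applies.
Tuition Credit: 2% of the €33,250 excess over €95,100 is €665; credit = €4,850 − €665 = €4,185.
Total: €3,050 + €4,185 = €7,235.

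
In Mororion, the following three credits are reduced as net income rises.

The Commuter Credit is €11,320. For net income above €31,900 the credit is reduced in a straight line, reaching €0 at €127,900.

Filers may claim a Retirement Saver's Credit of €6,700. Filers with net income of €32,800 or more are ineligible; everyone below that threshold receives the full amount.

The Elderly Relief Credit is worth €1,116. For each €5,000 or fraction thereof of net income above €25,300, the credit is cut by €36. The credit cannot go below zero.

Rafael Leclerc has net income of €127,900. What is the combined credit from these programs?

€360

Commuter Credit: €127,900 is at or above €127,900, so the credit is €0.
Retirement Saver's Credit: €127,900 meets or exceeds the €32,800 cutoff, so the credit is €0.
Elderly Relief Credit: income exceeds €25,300 by €102,600, which is 21 full-or-partial €5,000 increments; reduction = 21 × €36 = €756, leaving €360.
Total: €0 + €0 + €360 = €360.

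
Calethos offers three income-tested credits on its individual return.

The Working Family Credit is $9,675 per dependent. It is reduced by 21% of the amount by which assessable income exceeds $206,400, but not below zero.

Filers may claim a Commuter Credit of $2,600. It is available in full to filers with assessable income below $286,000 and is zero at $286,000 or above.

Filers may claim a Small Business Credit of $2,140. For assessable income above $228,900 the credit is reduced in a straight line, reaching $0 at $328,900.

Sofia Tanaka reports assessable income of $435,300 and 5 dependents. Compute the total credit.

Working Family Credit: base = 5 × $9,675 = $48,375. 21% of the $228,900 excess over $206,400 is $48,069; credit = $48,375 − $48,069 = $306.
Commuter Credit: $435,300 meets or exceeds the $286,000 cutoff, so the credit is $0.
Small Business Credit: $435,300 is at or above $328,900, so the credit is $0.
Total: $306 + $0 + $0 = $306.

$306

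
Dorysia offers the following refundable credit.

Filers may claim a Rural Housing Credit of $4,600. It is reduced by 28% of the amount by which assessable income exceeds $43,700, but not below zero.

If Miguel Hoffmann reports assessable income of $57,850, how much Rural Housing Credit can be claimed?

Rural Housing Credit: 28% of the $14,150 excess over $43,700 is $3,962; credit = $4,600 − $3,962 = $638.

$638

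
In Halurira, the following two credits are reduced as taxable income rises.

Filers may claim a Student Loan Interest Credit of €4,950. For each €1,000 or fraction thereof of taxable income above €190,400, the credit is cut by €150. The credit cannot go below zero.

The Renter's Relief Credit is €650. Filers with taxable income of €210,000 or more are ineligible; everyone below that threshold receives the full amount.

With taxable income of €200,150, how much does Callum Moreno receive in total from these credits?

€4,100

Student Loan Interest Credit: income exceeds €190,400 by €9,750, which is 10 full-or-partial €1,000 increments; reduction = 10 × €150 = €1,500, leaving €3,450.
Renter's Relief Credit: €200,150 is below the €210,000 cutoff, so the full €650 applies.
Total: €3,450 + €650 = €4,100.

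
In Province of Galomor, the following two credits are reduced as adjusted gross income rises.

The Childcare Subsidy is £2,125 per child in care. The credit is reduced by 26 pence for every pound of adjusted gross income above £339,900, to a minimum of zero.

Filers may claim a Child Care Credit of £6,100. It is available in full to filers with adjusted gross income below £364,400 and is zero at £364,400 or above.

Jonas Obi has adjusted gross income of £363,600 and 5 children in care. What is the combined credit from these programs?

Childcare Subsidy: base = 5 × £2,125 = £10,625. 26% of the £23,700 excess over £339,900 is £6,162; credit = £10,625 − £6,162 = £4,463.
Child Care Credit: £363,600 is below the £364,400 cutoff, so the full £6,100 applies.
Total: £4,463 + £6,100 = £10,563.

£10,563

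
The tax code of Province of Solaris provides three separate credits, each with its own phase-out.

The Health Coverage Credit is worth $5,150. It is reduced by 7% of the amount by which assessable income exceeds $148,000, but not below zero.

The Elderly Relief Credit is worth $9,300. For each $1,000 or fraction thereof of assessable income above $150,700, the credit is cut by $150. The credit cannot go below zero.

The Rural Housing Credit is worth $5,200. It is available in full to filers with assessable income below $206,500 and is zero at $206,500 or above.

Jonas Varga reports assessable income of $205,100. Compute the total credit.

Health Coverage Credit: 7% of the $57,100 excess over $148,000 is $3,997; credit = $5,150 − $3,997 = $1,153.
Elderly Relief Credit: income exceeds $150,700 by $54,400, which is 55 full-or-partial $1,000 increments; reduction = 55 × $150 = $8,250, leaving $1,050.
Rural Housing Credit: $205,100 is below the $206,500 cutoff, so the full $5,200 applies.
Total: $1,153 + $1,050 + $5,200 = $7,403.

$7,403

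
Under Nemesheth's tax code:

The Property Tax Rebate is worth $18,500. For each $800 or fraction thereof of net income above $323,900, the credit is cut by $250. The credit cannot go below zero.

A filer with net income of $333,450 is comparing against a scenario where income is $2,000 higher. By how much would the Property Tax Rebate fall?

At $333,450 — income exceeds $323,900 by $9,550, which is 12 full-or-partial $800 increments; reduction = 12 × $250 = $3,000, leaving $15,500.
At $335,450 — income exceeds $323,900 by $11,550, which is 15 full-or-partial $800 increments; reduction = 15 × $250 = $3,750, leaving $14,750.
Lost: $15,500 − $14,750 = $750.

$750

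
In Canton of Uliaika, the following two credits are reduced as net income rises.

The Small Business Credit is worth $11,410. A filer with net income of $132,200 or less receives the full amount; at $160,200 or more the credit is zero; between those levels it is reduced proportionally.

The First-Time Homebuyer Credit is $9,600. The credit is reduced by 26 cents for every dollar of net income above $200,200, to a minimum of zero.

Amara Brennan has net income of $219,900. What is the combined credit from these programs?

Small Business Credit: $219,900 is at or above $160,200, so the credit is $0.
First-Time Homebuyer Credit: 26% of the $19,700 excess over $200,200 is $5,122; credit = $9,600 − $5,122 = $4,478.
Total: $0 + $4,478 = $4,478.

$4,478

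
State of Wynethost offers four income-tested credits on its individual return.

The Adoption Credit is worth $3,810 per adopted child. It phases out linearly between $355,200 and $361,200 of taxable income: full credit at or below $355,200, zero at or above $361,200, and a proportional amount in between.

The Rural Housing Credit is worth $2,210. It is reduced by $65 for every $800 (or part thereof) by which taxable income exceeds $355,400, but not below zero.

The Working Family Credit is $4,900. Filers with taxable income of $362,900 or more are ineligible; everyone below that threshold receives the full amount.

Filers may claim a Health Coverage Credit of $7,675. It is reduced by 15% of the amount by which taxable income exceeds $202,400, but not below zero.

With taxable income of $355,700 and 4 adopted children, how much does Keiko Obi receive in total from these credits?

$21,015

Adoption Credit: base = 4 × $3,810 = $15,240. $355,700 is $500 into a $6,000 phase-out range, leaving 5,500/6,000 of the credit: $15,240 × 5,500/6,000 = $13,970.
Rural Housing Credit: income exceeds $355,400 by $300, which is 1 full-or-partial $800 increment; reduction = 1 × $65 = $65, leaving $2,145.
Working Family Credit: $355,700 is below the $362,900 cutoff, so the full $4,900 applies.
Health Coverage Credit: 15% of the $153,300 excess over $202,400 is $22,995 ≥ base, so the credit is $0.
Total: $13,970 + $2,145 + $4,900 + $0 = $21,015.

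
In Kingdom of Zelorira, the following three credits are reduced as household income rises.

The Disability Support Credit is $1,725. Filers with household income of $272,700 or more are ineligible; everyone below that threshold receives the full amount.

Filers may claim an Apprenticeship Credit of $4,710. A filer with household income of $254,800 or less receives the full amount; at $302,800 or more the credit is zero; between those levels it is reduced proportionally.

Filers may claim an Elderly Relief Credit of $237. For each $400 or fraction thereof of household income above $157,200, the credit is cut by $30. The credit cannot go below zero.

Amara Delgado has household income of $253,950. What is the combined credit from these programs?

$6,435

Disability Support Credit: $253,950 is below the $272,700 cutoff, so the full $1,725 applies.
Apprenticeship Credit: $253,950 is at or below the $254,800 threshold, so the full $4,710 applies.
Elderly Relief Credit: income exceeds $157,200 by $96,750 → 242 increments × $30 = $7,260 ≥ base, so the credit is $0.
Total: $1,725 + $4,710 + $0 = $6,435.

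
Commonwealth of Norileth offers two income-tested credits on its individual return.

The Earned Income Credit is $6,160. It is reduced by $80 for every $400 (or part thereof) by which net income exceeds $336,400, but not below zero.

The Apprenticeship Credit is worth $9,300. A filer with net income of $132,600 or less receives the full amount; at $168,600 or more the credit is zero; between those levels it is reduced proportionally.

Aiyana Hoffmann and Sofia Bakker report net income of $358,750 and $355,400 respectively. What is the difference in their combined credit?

$640

Aiyana ($358,750): Earned Income Credit: income exceeds $336,400 by $22,350, which is 56 full-or-partial $400 increments; reduction = 56 × $80 = $4,480, leaving $1,680. Apprenticeship Credit: $358,750 is at or above $168,600, so the credit is $0. total $1,680 + $0 = $1,680
Sofia ($355,400): Earned Income Credit: income exceeds $336,400 by $19,000, which is 48 full-or-partial $400 increments; reduction = 48 × $80 = $3,840, leaving $2,320. Apprenticeship Credit: $355,400 is at or above $168,600, so the credit is $0. total $2,320 + $0 = $2,320
Difference: |$1,680 − $2,320| = $640.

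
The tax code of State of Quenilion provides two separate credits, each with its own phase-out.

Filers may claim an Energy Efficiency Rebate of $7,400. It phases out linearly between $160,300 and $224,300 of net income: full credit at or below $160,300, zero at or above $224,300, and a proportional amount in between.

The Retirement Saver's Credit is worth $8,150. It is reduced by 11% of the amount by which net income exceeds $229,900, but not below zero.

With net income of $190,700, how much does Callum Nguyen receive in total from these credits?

$12,035

Energy Efficiency Rebate: $190,700 is $30,400 into a $64,000 phase-out range, leaving 33,600/64,000 of the credit: $7,400 × 33,600/64,000 = $3,885.
Retirement Saver's Credit: $190,700 is at or below the $229,900 threshold, so the full $8,150 applies.
Total: $3,885 + $8,150 = $12,035.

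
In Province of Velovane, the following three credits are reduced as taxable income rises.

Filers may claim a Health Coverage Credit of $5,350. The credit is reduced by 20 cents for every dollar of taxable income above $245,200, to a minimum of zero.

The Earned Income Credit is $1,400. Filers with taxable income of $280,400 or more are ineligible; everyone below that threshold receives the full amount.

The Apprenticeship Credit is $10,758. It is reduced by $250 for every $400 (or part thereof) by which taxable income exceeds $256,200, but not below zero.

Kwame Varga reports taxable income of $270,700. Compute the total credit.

Health Coverage Credit: 20% of the $25,500 excess over $245,200 is $5,100; credit = $5,350 − $5,100 = $250.
Earned Income Credit: $270,700 is below the $280,400 cutoff, so the full $1,400 applies.
Apprenticeship Credit: income exceeds $256,200 by $14,500, which is 37 full-or-partial $400 increments; reduction = 37 × $250 = $9,250, leaving $1,508.
Total: $250 + $1,400 + $1,508 = $3,158.

$3,158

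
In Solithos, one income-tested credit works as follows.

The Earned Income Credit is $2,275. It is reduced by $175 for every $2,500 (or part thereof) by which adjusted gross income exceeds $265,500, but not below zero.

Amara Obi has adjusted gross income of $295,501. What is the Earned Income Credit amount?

Earned Income Credit: income exceeds $265,500 by $30,001 → 13 increments × $175 = $2,275 ≥ base, so the credit is $0.

$0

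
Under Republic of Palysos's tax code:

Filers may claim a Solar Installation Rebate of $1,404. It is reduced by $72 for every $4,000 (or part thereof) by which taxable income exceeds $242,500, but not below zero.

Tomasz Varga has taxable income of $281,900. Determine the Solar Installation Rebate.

Solar Installation Rebate: income exceeds $242,500 by $39,400, which is 10 full-or-partial $4,000 increments; reduction = 10 × $72 = $720, leaving $684.

$684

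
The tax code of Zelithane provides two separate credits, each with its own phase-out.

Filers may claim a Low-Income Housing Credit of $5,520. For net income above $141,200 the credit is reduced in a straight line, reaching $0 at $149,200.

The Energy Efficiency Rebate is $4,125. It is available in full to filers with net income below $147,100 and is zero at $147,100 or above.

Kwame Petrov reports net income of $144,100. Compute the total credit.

$7,644

Low-Income Housing Credit: $144,100 is $2,900 into a $8,000 phase-out range, leaving 5,100/8,000 of the credit: $5,520 × 5,100/8,000 = $3,519.
Energy Efficiency Rebate: $144,100 is below the $147,100 cutoff, so the full $4,125 applies.
Total: $3,519 + $4,125 = $7,644.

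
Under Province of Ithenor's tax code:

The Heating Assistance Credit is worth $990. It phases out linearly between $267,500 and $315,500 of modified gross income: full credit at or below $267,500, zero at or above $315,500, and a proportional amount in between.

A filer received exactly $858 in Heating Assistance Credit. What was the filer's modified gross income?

$858 is 858/990 of the full $990, so 132/990 of the $48,000 range has been used: income = $267,500 + $48,000 × 132/990 = $273,900.

$273,900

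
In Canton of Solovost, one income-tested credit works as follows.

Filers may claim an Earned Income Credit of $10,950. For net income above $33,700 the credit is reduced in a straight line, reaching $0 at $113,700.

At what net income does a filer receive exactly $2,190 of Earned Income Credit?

$97,700

$2,190 is 2,190/10,950 of the full $10,950, so 8,760/10,950 of the $80,000 range has been used: income = $33,700 + $80,000 × 8,760/10,950 = $97,700.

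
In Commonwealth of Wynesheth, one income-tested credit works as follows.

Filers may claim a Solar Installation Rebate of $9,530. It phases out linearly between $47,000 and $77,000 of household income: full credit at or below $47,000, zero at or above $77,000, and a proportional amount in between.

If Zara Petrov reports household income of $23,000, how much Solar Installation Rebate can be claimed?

$9,530

Solar Installation Rebate: $23,000 is at or below the $47,000 threshold, so the full $9,530 applies.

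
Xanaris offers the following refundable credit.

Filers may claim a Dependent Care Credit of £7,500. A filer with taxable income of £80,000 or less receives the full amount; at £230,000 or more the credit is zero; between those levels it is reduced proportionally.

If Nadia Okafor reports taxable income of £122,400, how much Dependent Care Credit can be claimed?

£5,380

Dependent Care Credit: £122,400 is £42,400 into a £150,000 phase-out range, leaving 107,600/150,000 of the credit: £7,500 × 107,600/150,000 = £5,380.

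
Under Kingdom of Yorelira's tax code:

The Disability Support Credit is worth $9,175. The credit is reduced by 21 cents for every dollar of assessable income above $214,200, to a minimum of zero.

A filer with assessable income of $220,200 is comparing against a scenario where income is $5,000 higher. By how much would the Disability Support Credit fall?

At $220,200 — 21% of the $6,000 excess over $214,200 is $1,260; credit = $9,175 − $1,260 = $7,915.
At $225,200 — 21% of the $11,000 excess over $214,200 is $2,310; credit = $9,175 − $2,310 = $6,865.
Lost: $7,915 − $6,865 = $1,050.

$1,050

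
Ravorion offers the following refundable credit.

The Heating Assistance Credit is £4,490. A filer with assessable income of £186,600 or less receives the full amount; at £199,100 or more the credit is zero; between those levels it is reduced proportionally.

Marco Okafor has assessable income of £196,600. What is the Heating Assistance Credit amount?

£898

Heating Assistance Credit: £196,600 is £10,000 into a £12,500 phase-out range, leaving 2,500/12,500 of the credit: £4,490 × 2,500/12,500 = £898.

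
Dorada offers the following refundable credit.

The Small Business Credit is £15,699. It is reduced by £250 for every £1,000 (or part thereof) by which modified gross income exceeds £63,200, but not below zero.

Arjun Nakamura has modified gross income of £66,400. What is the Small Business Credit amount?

£14,699

Small Business Credit: income exceeds £63,200 by £3,200, which is 4 full-or-partial £1,000 increments; reduction = 4 × £250 = £1,000, leaving £14,699.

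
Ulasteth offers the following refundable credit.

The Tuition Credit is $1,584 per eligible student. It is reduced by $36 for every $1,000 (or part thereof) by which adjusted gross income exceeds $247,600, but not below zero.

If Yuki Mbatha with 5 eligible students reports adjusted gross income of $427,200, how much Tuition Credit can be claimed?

$1,440

Tuition Credit: base = 5 × $1,584 = $7,920. income exceeds $247,600 by $179,600, which is 180 full-or-partial $1,000 increments; reduction = 180 × $36 = $6,480, leaving $1,440.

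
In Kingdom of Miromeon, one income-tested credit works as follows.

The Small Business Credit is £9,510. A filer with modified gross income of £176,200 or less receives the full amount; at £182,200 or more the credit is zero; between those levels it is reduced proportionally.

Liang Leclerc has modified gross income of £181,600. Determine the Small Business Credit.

Small Business Credit: £181,600 is £5,400 into a £6,000 phase-out range, leaving 600/6,000 of the credit: £9,510 × 600/6,000 = £951.

£951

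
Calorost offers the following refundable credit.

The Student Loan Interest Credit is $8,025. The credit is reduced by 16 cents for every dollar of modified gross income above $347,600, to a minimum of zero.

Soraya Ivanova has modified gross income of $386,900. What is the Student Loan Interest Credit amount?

Student Loan Interest Credit: 16% of the $39,300 excess over $347,600 is $6,288; credit = $8,025 − $6,288 = $1,737.

$1,737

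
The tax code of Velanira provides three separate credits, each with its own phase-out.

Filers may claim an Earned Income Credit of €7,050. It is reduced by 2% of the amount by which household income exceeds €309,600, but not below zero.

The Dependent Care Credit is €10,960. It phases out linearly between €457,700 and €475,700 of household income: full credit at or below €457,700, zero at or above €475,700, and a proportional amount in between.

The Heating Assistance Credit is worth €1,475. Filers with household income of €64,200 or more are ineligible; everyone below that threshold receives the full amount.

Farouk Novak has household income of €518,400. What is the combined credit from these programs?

Earned Income Credit: 2% of the €208,800 excess over €309,600 is €4,176; credit = €7,050 − €4,176 = €2,874.
Dependent Care Credit: €518,400 is at or above €475,700, so the credit is €0.
Heating Assistance Credit: €518,400 meets or exceeds the €64,200 cutoff, so the credit is €0.
Total: €2,874 + €0 + €0 = €2,874.

€2,874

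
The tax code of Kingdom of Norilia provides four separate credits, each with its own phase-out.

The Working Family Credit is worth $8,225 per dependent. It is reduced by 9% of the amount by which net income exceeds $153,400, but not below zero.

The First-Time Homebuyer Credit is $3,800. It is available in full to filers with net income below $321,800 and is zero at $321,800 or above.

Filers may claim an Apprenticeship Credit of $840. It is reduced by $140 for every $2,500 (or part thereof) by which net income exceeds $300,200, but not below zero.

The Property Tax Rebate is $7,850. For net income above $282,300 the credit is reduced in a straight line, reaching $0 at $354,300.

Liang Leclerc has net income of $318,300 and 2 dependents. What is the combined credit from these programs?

Working Family Credit: base = 2 × $8,225 = $16,450. 9% of the $164,900 excess over $153,400 is $14,841; credit = $16,450 − $14,841 = $1,609.
First-Time Homebuyer Credit: $318,300 is below the $321,800 cutoff, so the full $3,800 applies.
Apprenticeship Credit: income exceeds $300,200 by $18,100 → 8 increments × $140 = $1,120 ≥ base, so the credit is $0.
Property Tax Rebate: $318,300 is $36,000 into a $72,000 phase-out range, leaving 36,000/72,000 of the credit: $7,850 × 36,000/72,000 = $3,925.
Total: $1,609 + $3,800 + $0 + $3,925 = $9,334.

$9,334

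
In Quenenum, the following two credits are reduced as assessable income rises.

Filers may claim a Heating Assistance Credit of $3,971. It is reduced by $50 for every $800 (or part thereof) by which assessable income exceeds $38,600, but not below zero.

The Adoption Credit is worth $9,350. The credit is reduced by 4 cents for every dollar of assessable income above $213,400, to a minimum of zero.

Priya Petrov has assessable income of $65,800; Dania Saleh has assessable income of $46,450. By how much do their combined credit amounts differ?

$1,200

Priya ($65,800): Heating Assistance Credit: income exceeds $38,600 by $27,200, which is 34 full-or-partial $800 increments; reduction = 34 × $50 = $1,700, leaving $2,271. Adoption Credit: $65,800 is at or below the $213,400 threshold, so the full $9,350 applies. total $2,271 + $9,350 = $11,621
Dania ($46,450): Heating Assistance Credit: income exceeds $38,600 by $7,850, which is 10 full-or-partial $800 increments; reduction = 10 × $50 = $500, leaving $3,471. Adoption Credit: $46,450 is at or below the $213,400 threshold, so the full $9,350 applies. total $3,471 + $9,350 = $12,821
Difference: |$11,621 − $12,821| = $1,200.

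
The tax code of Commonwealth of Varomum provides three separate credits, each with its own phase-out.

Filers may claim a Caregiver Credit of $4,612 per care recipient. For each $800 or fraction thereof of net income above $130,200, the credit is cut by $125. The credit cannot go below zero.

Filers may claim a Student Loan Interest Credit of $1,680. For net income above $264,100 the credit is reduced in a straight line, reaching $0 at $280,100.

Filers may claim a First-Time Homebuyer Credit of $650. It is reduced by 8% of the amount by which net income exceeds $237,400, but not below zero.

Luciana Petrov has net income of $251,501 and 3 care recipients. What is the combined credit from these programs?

Caregiver Credit: base = 3 × $4,612 = $13,836. income exceeds $130,200 by $121,301 → 152 increments × $125 = $19,000 ≥ base, so the credit is $0.
Student Loan Interest Credit: $251,501 is at or below the $264,100 threshold, so the full $1,680 applies.
First-Time Homebuyer Credit: 8% of the $14,101 excess over $237,400 is $1,128.08 ≥ base, so the credit is $0.
Total: $0 + $1,680 + $0 = $1,680.

$1,680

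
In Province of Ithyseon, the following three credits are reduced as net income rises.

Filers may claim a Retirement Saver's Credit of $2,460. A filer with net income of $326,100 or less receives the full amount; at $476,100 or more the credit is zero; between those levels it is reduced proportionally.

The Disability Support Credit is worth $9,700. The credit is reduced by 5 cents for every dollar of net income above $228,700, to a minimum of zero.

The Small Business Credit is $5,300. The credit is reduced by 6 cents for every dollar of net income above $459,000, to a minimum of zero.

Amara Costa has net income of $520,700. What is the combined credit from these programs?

Retirement Saver's Credit: $520,700 is at or above $476,100, so the credit is $0.
Disability Support Credit: 5% of the $292,000 excess over $228,700 is $14,600 ≥ base, so the credit is $0.
Small Business Credit: 6% of the $61,700 excess over $459,000 is $3,702; credit = $5,300 − $3,702 = $1,598.
Total: $0 + $0 + $1,598 = $1,598.

$1,598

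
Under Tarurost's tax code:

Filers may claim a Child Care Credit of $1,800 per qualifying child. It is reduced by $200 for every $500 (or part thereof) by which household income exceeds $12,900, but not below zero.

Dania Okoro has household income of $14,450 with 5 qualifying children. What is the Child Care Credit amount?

$8,200

Child Care Credit: base = 5 × $1,800 = $9,000. income exceeds $12,900 by $1,550, which is 4 full-or-partial $500 increments; reduction = 4 × $200 = $800, leaving $8,200.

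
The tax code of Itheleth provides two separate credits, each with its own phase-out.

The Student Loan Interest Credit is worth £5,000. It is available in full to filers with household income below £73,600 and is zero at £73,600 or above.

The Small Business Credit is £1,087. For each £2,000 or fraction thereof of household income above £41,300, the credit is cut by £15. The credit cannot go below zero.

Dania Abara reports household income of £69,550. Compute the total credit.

Student Loan Interest Credit: £69,550 is below the £73,600 cutoff, so the full £5,000 applies.
Small Business Credit: income exceeds £41,300 by £28,250, which is 15 full-or-partial £2,000 increments; reduction = 15 × £15 = £225, leaving £862.
Total: £5,000 + £862 = £5,862.

£5,862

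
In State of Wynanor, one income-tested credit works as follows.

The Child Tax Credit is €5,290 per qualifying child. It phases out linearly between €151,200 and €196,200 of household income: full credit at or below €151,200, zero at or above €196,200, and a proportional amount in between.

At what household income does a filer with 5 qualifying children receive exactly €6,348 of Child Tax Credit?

Full credit = 5 × €5,290 = €26,450.
€6,348 is 6,348/26,450 of the full €26,450, so 20,102/26,450 of the €45,000 range has been used: income = €151,200 + €45,000 × 20,102/26,450 = €185,400.

€185,400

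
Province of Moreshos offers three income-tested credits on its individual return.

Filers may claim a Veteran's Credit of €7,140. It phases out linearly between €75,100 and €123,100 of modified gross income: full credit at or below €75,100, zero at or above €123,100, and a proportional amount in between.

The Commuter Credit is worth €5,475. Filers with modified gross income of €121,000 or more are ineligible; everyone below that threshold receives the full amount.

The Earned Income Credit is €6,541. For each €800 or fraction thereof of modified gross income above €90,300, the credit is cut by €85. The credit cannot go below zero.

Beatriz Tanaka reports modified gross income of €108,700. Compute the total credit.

Veteran's Credit: €108,700 is €33,600 into a €48,000 phase-out range, leaving 14,400/48,000 of the credit: €7,140 × 14,400/48,000 = €2,142.
Commuter Credit: €108,700 is below the €121,000 cutoff, so the full €5,475 applies.
Earned Income Credit: income exceeds €90,300 by €18,400, which is 23 full-or-partial €800 increments; reduction = 23 × €85 = €1,955, leaving €4,586.
Total: €2,142 + €5,475 + €4,586 = €12,203.

€12,203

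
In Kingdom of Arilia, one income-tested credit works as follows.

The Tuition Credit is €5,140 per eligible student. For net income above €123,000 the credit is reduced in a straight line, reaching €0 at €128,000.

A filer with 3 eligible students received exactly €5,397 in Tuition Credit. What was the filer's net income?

€126,250

Full credit = 3 × €5,140 = €15,420.
€5,397 is 5,397/15,420 of the full €15,420, so 10,023/15,420 of the €5,000 range has been used: income = €123,000 + €5,000 × 10,023/15,420 = €126,250.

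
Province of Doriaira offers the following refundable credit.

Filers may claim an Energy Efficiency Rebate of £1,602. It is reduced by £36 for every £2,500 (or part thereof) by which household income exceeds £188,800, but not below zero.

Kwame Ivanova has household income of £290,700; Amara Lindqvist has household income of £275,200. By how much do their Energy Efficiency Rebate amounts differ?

£216

Kwame (£290,700): Energy Efficiency Rebate: income exceeds £188,800 by £101,900, which is 41 full-or-partial £2,500 increments; reduction = 41 × £36 = £1,476, leaving £126.
Amara (£275,200): Energy Efficiency Rebate: income exceeds £188,800 by £86,400, which is 35 full-or-partial £2,500 increments; reduction = 35 × £36 = £1,260, leaving £342.
Difference: |£126 − £342| = £216.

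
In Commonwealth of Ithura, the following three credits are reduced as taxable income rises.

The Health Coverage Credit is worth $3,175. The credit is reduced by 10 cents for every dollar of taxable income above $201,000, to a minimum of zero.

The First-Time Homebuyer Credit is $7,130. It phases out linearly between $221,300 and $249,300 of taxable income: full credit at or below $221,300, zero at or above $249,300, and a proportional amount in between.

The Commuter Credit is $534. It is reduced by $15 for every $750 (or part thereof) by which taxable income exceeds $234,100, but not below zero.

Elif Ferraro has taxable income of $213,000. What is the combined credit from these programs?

$9,639

Health Coverage Credit: 10% of the $12,000 excess over $201,000 is $1,200; credit = $3,175 − $1,200 = $1,975.
First-Time Homebuyer Credit: $213,000 is at or below the $221,300 threshold, so the full $7,130 applies.
Commuter Credit: $213,000 is at or below the $234,100 threshold, so the full $534 applies.
Total: $1,975 + $7,130 + $534 = $9,639.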